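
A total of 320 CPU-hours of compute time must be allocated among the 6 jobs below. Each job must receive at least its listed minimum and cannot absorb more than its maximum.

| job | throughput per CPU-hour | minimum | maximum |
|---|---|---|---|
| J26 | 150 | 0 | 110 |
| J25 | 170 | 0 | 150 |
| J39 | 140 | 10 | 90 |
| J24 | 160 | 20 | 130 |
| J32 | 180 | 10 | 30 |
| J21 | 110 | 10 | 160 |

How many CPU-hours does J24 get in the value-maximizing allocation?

120

Meeting every minimum uses 0+0+10+20+10+10 = 50 CPU-hours, leaving 270.
Order the jobs by throughput per CPU-hour: J32 180 > J25 170 > J24 160 > J26 150 > J39 140 > J21 110.
J32: +20 to 30 (cap) → 250 left.
Give J25 150 more to hit its cap of 150 → 100 left.
J24 has room for 110 more but only 100 remain, so it gets 120.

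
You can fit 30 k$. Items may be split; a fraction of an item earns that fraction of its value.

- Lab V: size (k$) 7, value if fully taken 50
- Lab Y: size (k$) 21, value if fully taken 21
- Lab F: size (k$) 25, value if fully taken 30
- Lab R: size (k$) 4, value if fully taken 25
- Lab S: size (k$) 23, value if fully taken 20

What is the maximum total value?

Best value per unit of size first: Lab V 50/7≈7.14, Lab R 25/4≈6.25, Lab F 30/25≈1.2, Lab Y 21/21≈1, Lab S 20/23≈0.87.
Take all of Lab V (7 k$, value 50) → 23 k$ left.
Lab R: take in full, 4 k$ for value 25 → 19 left.
Fill the last 19 k$ with part of Lab F: 19/25 of it earns 22.8.
Total value = 97.8.

97.8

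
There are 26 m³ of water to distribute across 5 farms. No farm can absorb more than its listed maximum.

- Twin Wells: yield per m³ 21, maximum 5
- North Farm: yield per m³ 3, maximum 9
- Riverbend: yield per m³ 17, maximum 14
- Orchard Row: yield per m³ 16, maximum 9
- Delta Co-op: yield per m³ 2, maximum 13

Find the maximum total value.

455

Rank by yield per m³: Twin Wells 21 > Riverbend 17 > Orchard Row 16 > North Farm 3 > Delta Co-op 2.
Twin Wells takes 5 to reach its cap of 5 → 21 left.
Give Riverbend 14 to hit its cap of 14 → 7 left.
Only 7 left; Orchard Row takes them to reach 7.
Total = 21×5 + 17×14 + 16×7 = 455.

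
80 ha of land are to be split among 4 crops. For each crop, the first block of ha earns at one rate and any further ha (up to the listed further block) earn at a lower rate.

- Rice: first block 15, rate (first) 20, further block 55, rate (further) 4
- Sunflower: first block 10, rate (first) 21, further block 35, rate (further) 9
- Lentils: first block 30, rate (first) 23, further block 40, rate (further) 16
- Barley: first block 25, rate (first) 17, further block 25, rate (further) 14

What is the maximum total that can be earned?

1625

Treat each block as its own option and order by rate: Lentils/tier1 23 > Sunflower/tier1 21 > Rice/tier1 20 > Barley/tier1 17 > Lentils/tier2 16 > Barley/tier2 14 > Sunflower/tier2 9 > Rice/tier2 4.
Fill Lentils tier1 block (30 at 23) — 50 left.
Sunflower/tier1 (21): +10 — 40 left.
Rice/tier1 (20): +15 — 25 left.
Barley tier1 at 17: fill all 25 — 0 left.
Total = 23×30 + 21×10 + 20×15 + 17×25 = 1625.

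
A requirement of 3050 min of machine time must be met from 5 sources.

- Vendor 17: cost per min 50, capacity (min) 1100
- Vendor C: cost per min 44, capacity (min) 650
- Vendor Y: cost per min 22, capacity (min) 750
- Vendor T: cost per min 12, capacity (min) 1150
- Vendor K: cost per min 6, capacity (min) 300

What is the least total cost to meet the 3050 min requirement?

Fill from the cheapest source first.
Take 300 from Vendor K at 6 — need 2750 more.
Vendor T at 12: take all 1150 min — 1600 still needed.
Take 750 from Vendor Y at 22 — need 850 more.
Take 650 from Vendor C at 44 — need 200 more.
Vendor 17 (50): take the remaining 200 — done.
Cost = 300×6 + 1150×12 + 750×22 + 650×44 + 200×50 = 70700.

70700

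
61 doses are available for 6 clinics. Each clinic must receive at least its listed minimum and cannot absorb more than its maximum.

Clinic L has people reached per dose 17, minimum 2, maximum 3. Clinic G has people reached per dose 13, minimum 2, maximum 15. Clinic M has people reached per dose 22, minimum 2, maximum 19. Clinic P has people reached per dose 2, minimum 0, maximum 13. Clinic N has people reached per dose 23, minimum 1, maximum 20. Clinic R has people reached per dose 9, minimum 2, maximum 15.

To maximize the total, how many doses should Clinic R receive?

4

Meeting every minimum uses 2+2+2+0+1+2 = 9 doses, leaving 52.
Order the clinics by people reached per dose: Clinic N 23 > Clinic M 22 > Clinic L 17 > Clinic G 13 > Clinic R 9 > Clinic P 2.
Clinic N takes 19 more to reach its cap of 20 → 33 left.
Clinic M: +17 to 19 (cap) → 16 left.
Clinic L: +1 to 3 (cap) → 15 left.
Clinic G: +13 to 15 (cap) → 2 left.
Only 2 left; Clinic R takes them to reach 4.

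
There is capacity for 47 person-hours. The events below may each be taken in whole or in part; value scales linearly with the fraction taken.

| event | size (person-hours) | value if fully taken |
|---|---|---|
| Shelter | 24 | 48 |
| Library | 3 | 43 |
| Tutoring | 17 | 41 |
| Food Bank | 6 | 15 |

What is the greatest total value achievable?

Best value per unit of size first: Library 43/3≈14.3, Food Bank 15/6≈2.5, Tutoring 41/17≈2.41, Shelter 48/24≈2.
Library: take in full, 3 person-hours for value 43 — 44 left.
All 6 person-hours of Food Bank fit (value 15) — 38 remain.
Tutoring: take in full, 17 person-hours for value 41 — 21 left.
Fill the last 21 person-hours with part of Shelter: 21/24 of it earns 42.
Total value = 141.

141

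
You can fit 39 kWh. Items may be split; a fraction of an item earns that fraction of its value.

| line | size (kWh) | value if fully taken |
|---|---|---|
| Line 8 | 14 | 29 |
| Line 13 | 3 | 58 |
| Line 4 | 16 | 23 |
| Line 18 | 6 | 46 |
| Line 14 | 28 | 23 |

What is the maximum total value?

Best value per unit of size first: Line 13 58/3≈19.3, Line 18 46/6≈7.67, Line 8 29/14≈2.07, Line 4 23/16≈1.44, Line 14 23/28≈0.821.
Line 13: take in full, 3 kWh for value 58 ; 36 left.
All 6 kWh of Line 18 fit (value 46) ; 30 remain.
All 14 kWh of Line 8 fit (value 29) ; 16 remain.
Take all of Line 4 (16 kWh, value 23) ; 0 kWh left.
Total value = 156.

156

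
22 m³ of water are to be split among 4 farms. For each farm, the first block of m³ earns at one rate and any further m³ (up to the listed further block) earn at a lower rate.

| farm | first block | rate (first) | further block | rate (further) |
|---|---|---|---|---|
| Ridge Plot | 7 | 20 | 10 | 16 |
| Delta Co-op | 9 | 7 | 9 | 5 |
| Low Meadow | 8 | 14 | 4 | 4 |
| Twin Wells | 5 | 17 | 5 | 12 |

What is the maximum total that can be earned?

385

Treat each block as its own option and order by rate: Ridge Plot/first 20 > Twin Wells/first 17 > Ridge Plot/second 16 > Low Meadow/first 14 > Twin Wells/second 12 > Delta Co-op/first 7 > Delta Co-op/second 5 > Low Meadow/second 4.
Ridge Plot first at 20: fill all 7 ; 15 left.
Twin Wells first at 17: fill all 5 ; 10 left.
Ridge Plot/second (16): +10 ; 0 left.
Total = 20×7 + 17×5 + 16×10 = 385.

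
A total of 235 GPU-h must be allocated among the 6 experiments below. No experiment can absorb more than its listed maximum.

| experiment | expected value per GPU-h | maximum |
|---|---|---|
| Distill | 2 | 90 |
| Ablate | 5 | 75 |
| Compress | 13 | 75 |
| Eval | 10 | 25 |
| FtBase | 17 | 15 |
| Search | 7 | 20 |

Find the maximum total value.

2045

Highest expected value per GPU-h first: FtBase 17 > Compress 13 > Eval 10 > Search 7 > Ablate 5 > Distill 2.
FtBase: +15 to 15 (cap) ; 220 left.
Compress takes 75 to reach its cap of 75 ; 145 left.
Eval: +25 to 25 (cap) ; 120 left.
Give Search 20 to hit its cap of 20 ; 100 left.
Ablate takes 75 to reach its cap of 75 ; 25 left.
Distill has room for 90 but only 25 remain, so it gets 25.
Total = 2×25 + 5×75 + 13×75 + 10×25 + 17×15 + 7×20 = 2045.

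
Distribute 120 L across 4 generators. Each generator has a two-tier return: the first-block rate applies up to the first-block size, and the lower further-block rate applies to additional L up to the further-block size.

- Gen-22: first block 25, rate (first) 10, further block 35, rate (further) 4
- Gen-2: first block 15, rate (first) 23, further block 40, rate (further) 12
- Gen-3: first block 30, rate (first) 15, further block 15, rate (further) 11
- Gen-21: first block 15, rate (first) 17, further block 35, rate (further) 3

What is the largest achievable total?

Rank every tier by rate: Gen-2/first 23 > Gen-21/first 17 > Gen-3/first 15 > Gen-2/second 12 > Gen-3/second 11 > Gen-22/first 10 > Gen-22/second 4 > Gen-21/second 3.
Gen-2/first (23): +15 → 105 left.
Fill Gen-21 first block (15 at 17) → 90 left.
Gen-3/first (15): +30 → 60 left.
Fill Gen-2 second block (40 at 12) → 20 left.
Fill Gen-3 second block (15 at 11) → 5 left.
Gen-22 first at 10: only 5 left, fill 5.
Total = 23×15 + 17×15 + 15×30 + 12×40 + 11×15 + 10×5 = 1745.

1745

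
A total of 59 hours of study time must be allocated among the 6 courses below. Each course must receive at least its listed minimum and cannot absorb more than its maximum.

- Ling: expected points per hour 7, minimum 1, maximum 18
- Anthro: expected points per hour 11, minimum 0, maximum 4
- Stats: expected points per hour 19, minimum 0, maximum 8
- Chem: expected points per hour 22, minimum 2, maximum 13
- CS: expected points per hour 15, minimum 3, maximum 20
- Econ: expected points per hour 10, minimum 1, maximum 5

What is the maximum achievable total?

Meeting every minimum uses 1+0+0+2+3+1 = 7 hours, leaving 52.
Highest expected points per hour first: Chem 22 > Stats 19 > CS 15 > Anthro 11 > Econ 10 > Ling 7.
Give Chem 11 more to hit its cap of 13 — 41 left.
Stats takes 8 more to reach its cap of 8 — 33 left.
CS: +17 to 20 (cap) — 16 left.
Anthro: +4 to 4 (cap) — 12 left.
Give Econ 4 more to hit its cap of 5 — 8 left.
Ling: +8 (room for 17) → 9. Pool exhausted.
Total = 7×9 + 11×4 + 19×8 + 22×13 + 15×20 + 10×5 = 895.

895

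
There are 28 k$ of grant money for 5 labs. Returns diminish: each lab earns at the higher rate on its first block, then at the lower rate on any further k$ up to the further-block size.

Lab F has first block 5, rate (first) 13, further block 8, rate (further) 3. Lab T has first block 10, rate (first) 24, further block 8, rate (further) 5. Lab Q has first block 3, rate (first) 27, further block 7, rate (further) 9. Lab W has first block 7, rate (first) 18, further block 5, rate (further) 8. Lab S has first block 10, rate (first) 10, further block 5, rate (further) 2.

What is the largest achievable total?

Order all 10 blocks by rate: Lab Q/T1 27 > Lab T/T1 24 > Lab W/T1 18 > Lab F/T1 13 > Lab S/T1 10 > Lab Q/T2 9 > Lab W/T2 8 > Lab T/T2 5 > Lab F/T2 3 > Lab S/T2 2.
Lab Q T1 at 27: fill all 3 ; 25 left.
Lab T/T1 (24): +10 ; 15 left.
Lab W/T1 (18): +7 ; 8 left.
Lab F/T1 (13): +5 ; 3 left.
3 remain; put them into Lab S T1 at 10.
Total = 27×3 + 24×10 + 18×7 + 13×5 + 10×3 = 542.

542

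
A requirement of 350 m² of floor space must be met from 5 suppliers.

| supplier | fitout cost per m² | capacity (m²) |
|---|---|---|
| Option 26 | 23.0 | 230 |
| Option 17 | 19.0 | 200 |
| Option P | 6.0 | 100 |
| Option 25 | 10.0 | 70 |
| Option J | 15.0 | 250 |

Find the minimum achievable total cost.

4000

Use suppliers in increasing cost order.
Take 100 from Option P at 6.0 ; need 250 more.
Option 25 (10.0): use full 70 ; 180 m² to go.
Take 180 from Option J at 15.0 to finish.
Option 17, Option 26: unused.
Cost = 100×6.0 + 70×10.0 + 180×15.0 = 4000.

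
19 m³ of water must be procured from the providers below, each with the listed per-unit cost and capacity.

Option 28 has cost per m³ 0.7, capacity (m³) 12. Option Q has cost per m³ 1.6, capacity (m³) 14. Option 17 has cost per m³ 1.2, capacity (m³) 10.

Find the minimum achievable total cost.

16.8

Fill from the cheapest provider first.
Option 28 (0.7): use full 12 → 7 m³ to go.
Option 17 (1.2): take the remaining 7 → done.
Option Q: unused.
Cost = 12×0.7 + 7×1.2 = 16.8.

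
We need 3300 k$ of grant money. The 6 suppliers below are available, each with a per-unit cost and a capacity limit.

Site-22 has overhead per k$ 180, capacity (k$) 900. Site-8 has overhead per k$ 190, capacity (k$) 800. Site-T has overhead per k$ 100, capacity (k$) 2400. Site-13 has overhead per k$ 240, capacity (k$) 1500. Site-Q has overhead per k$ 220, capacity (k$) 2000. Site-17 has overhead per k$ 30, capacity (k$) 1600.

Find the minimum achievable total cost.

218000

Use suppliers in increasing cost order.
Site-17 at 30: take all 1600 k$ — 1700 still needed.
Take 1700 from Site-T at 100 to finish.
Site-22, Site-8, Site-Q, Site-13: unused.
Cost = 1600×30 + 1700×100 = 218000.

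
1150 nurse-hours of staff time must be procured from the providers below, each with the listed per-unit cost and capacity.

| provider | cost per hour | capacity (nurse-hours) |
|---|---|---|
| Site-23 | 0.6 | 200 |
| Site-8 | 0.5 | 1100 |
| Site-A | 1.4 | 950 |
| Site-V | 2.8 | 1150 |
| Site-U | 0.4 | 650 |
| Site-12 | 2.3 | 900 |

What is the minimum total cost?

510

Use providers in increasing cost order.
Take 650 from Site-U at 0.4 → need 500 more.
Site-8 (0.5): take the remaining 500 → done.
Site-23, Site-A, Site-12, Site-V: unused.
Cost = 650×0.4 + 500×0.5 = 510.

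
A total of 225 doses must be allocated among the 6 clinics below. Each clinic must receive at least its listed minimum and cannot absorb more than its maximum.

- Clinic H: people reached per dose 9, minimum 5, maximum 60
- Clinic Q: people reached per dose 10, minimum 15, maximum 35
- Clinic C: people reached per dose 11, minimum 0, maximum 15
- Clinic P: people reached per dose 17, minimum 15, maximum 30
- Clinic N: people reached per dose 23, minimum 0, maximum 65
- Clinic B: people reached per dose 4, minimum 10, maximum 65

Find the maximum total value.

Meeting every minimum uses 5+15+0+15+0+10 = 45 doses, leaving 180.
Order the clinics by people reached per dose: Clinic N 23 > Clinic P 17 > Clinic C 11 > Clinic Q 10 > Clinic H 9 > Clinic B 4.
Clinic N takes 65 more to reach its cap of 65 ; 115 left.
Give Clinic P 15 more to hit its cap of 30 ; 100 left.
Clinic C: +15 to 15 (cap) ; 85 left.
Give Clinic Q 20 more to hit its cap of 35 ; 65 left.
Clinic H takes 55 more to reach its cap of 60 ; 10 left.
Clinic B has room for 55 more but only 10 remain, so it gets 20.
Total = 9×60 + 10×35 + 11×15 + 17×30 + 23×65 + 4×20 = 3140.

3140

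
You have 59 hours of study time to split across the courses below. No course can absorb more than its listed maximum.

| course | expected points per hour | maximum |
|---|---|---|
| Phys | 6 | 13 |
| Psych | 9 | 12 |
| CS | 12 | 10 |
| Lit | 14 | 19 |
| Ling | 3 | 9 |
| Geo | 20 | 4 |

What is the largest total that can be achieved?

Rank by expected points per hour: Geo 20 > Lit 14 > CS 12 > Psych 9 > Phys 6 > Ling 3.
Geo: +4 to 4 (cap) ; 55 left.
Lit takes 19 to reach its cap of 19 ; 36 left.
CS: +10 to 10 (cap) ; 26 left.
Give Psych 12 to hit its cap of 12 ; 14 left.
Phys takes 13 to reach its cap of 13 ; 1 left.
Only 1 left; Ling takes them to reach 1.
Total = 6×13 + 9×12 + 12×10 + 14×19 + 3×1 + 20×4 = 655.

655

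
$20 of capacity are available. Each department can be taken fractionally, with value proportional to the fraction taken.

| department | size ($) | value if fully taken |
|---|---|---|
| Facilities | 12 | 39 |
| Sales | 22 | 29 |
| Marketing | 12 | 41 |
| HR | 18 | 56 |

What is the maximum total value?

67

Best value per unit of size first: Marketing 41/12≈3.42, Facilities 39/12≈3.25, HR 56/18≈3.11, Sales 29/22≈1.32.
Take all of Marketing (12 $, value 41) ; 8 $ left.
8 $ left: a 8/12 share of Facilities gives 39×8/12 = 26.
Total value = 67.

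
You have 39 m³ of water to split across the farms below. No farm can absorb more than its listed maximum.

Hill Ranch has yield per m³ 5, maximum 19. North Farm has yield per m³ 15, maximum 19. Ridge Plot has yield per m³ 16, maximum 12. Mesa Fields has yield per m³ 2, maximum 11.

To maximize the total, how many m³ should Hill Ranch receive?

8

Order the farms by yield per m³: Ridge Plot 16 > North Farm 15 > Hill Ranch 5 > Mesa Fields 2.
Give Ridge Plot 12 to hit its cap of 12 — 27 left.
North Farm: +19 to 19 (cap) — 8 left.
Only 8 left; Hill Ranch takes them to reach 8.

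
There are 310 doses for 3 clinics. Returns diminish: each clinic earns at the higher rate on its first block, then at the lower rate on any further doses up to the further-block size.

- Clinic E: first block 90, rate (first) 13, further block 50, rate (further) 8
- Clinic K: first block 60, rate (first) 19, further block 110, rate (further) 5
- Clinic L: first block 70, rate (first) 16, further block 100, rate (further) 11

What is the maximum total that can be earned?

Treat each block as its own option and order by rate: Clinic K/tier1 19 > Clinic L/tier1 16 > Clinic E/tier1 13 > Clinic L/tier2 11 > Clinic E/tier2 8 > Clinic K/tier2 5.
Fill Clinic K tier1 block (60 at 19) ; 250 left.
Clinic L/tier1 (16): +70 ; 180 left.
Fill Clinic E tier1 block (90 at 13) ; 90 left.
Clinic L/tier2: +90 of 100 at 11; pool empty.
Total = 19×60 + 16×70 + 13×90 + 11×90 = 4420.

4420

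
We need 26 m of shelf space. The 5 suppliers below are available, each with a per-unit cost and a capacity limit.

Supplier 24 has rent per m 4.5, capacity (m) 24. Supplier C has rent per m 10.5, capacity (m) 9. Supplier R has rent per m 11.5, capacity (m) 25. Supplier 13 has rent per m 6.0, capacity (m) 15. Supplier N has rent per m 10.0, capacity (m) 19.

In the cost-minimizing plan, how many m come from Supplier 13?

2

Fill from the cheapest supplier first.
Supplier 24 at 4.5: take all 24 m ; 2 still needed.
Supplier 13 (6.0): take the remaining 2 ; done.
Supplier N, Supplier C, Supplier R: unused.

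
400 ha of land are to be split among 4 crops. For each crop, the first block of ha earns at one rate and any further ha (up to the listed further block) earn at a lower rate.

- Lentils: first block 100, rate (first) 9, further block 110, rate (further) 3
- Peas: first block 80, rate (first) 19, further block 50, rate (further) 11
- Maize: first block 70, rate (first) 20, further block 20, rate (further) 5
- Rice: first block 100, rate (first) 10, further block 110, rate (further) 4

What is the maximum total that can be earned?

5370

Treat each block as its own option and order by rate: Maize/T1 20 > Peas/T1 19 > Peas/T2 11 > Rice/T1 10 > Lentils/T1 9 > Maize/T2 5 > Rice/T2 4 > Lentils/T2 3.
Fill Maize T1 block (70 at 20) → 330 left.
Peas T1 at 19: fill all 80 → 250 left.
Fill Peas T2 block (50 at 11) → 200 left.
Rice T1 at 10: fill all 100 → 100 left.
Fill Lentils T1 block (100 at 9) → 0 left.
Total = 20×70 + 19×80 + 11×50 + 10×100 + 9×100 = 5370.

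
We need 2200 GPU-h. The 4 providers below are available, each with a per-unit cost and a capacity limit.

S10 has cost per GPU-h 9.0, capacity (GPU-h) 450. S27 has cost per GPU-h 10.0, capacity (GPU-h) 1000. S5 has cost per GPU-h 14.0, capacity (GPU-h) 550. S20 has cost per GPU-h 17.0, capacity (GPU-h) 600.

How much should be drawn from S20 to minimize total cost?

Fill from the cheapest provider first.
Take 450 from S10 at 9.0 → need 1750 more.
S27 at 10.0: take all 1000 GPU-h → 750 still needed.
S5 at 14.0: take all 550 GPU-h → 200 still needed.
S20 (17.0): take the remaining 200 → done.

200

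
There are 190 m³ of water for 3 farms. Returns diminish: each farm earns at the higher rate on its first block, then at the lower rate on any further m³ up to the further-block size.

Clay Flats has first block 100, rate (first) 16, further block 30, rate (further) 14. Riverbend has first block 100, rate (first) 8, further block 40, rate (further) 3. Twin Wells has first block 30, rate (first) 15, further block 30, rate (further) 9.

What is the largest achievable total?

2740

Treat each block as its own option and order by rate: Clay Flats/T1 16 > Twin Wells/T1 15 > Clay Flats/T2 14 > Twin Wells/T2 9 > Riverbend/T1 8 > Riverbend/T2 3.
Fill Clay Flats T1 block (100 at 16) → 90 left.
Twin Wells T1 at 15: fill all 30 → 60 left.
Fill Clay Flats T2 block (30 at 14) → 30 left.
Fill Twin Wells T2 block (30 at 9) → 0 left.
Total = 16×100 + 15×30 + 14×30 + 9×30 = 2740.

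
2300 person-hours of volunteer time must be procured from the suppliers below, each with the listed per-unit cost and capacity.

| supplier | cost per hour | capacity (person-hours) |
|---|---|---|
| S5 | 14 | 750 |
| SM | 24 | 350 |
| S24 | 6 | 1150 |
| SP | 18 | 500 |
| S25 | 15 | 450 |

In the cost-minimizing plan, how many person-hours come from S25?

Fill from the cheapest supplier first.
Take 1150 from S24 at 6 ; need 1150 more.
S5 at 14: take all 750 person-hours ; 400 still needed.
S25 (15): take the remaining 400 ; done.
SP, SM: unused.

400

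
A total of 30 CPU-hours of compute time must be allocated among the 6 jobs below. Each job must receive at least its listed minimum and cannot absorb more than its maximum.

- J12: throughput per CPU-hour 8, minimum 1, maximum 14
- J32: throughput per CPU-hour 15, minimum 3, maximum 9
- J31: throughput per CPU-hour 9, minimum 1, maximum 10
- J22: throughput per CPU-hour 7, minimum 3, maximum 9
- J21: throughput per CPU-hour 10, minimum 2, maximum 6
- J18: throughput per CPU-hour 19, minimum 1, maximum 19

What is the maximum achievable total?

Meeting every minimum uses 1+3+1+3+2+1 = 11 CPU-hours, leaving 19.
Highest throughput per CPU-hour first: J18 19 > J32 15 > J21 10 > J31 9 > J12 8 > J22 7.
J18: +18 to 19 (cap) — 1 left.
J32: +1 (room for 6) → 4. Pool exhausted.
Total = 8×1 + 15×4 + 9×1 + 7×3 + 10×2 + 19×19 = 479.

479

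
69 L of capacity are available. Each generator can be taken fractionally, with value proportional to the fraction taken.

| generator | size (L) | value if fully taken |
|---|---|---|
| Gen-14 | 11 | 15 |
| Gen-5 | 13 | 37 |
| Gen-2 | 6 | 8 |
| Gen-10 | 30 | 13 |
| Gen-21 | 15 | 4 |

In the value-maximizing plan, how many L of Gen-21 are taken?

9

Sort by value density: Gen-5 37/13≈2.85, Gen-14 15/11≈1.36, Gen-2 8/6≈1.33, Gen-10 13/30≈0.433, Gen-21 4/15≈0.267.
Gen-5: take in full, 13 L for value 37 → 56 left.
All 11 L of Gen-14 fit (value 15) → 45 remain.
Take all of Gen-2 (6 L, value 8) → 39 L left.
Take all of Gen-10 (30 L, value 13) → 9 L left.
Fill the last 9 L with part of Gen-21: 9/15 of it earns 2.4.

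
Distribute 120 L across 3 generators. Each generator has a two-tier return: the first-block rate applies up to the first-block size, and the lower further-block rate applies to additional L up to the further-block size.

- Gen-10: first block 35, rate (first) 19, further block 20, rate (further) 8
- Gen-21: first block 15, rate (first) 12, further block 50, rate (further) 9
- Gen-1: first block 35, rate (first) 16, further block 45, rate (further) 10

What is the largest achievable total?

Treat each block as its own option and order by rate: Gen-10/T1 19 > Gen-1/T1 16 > Gen-21/T1 12 > Gen-1/T2 10 > Gen-21/T2 9 > Gen-10/T2 8.
Gen-10/T1 (19): +35 → 85 left.
Gen-1 T1 at 16: fill all 35 → 50 left.
Fill Gen-21 T1 block (15 at 12) → 35 left.
Gen-1 T2 at 10: only 35 left, fill 35.
Total = 19×35 + 16×35 + 12×15 + 10×35 = 1755.

1755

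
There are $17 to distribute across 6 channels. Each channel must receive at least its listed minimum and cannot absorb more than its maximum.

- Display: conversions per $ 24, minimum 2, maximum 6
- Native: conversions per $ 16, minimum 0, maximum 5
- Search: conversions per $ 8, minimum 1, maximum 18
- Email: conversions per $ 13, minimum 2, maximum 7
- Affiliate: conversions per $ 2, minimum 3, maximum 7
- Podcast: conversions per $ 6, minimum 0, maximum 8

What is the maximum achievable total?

264

Meeting every minimum uses 2+0+1+2+3+0 = 8 $, leaving 9.
Highest conversions per $ first: Display 24 > Native 16 > Email 13 > Search 8 > Podcast 6 > Affiliate 2.
Give Display 4 more to hit its cap of 6 — 5 left.
Native takes 5 more to reach its cap of 5 — 0 left.
Total = 24×6 + 16×5 + 8×1 + 13×2 + 2×3 = 264.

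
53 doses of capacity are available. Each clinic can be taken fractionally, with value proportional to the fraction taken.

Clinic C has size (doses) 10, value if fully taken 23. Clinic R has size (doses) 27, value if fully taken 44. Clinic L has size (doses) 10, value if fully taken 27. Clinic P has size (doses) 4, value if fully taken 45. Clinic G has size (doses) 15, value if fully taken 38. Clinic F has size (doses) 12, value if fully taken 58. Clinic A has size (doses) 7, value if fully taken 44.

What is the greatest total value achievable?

223.5

Sort by value density: Clinic P 45/4≈11.2, Clinic A 44/7≈6.29, Clinic F 58/12≈4.83, Clinic L 27/10≈2.7, Clinic G 38/15≈2.53, Clinic C 23/10≈2.3, Clinic R 44/27≈1.63.
Take all of Clinic P (4 doses, value 45) ; 49 doses left.
Take all of Clinic A (7 doses, value 44) ; 42 doses left.
Take all of Clinic F (12 doses, value 58) ; 30 doses left.
All 10 doses of Clinic L fit (value 27) ; 20 remain.
Take all of Clinic G (15 doses, value 38) ; 5 doses left.
Fill the last 5 doses with part of Clinic C: 5/10 of it earns 11.5.
Total value = 223.5.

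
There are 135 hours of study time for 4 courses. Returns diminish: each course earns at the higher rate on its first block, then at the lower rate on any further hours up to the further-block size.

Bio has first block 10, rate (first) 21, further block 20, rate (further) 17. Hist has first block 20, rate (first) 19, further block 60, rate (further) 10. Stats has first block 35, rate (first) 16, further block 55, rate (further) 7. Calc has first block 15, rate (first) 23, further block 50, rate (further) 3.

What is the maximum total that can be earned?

2185

Rank every tier by rate: Calc/T1 23 > Bio/T1 21 > Hist/T1 19 > Bio/T2 17 > Stats/T1 16 > Hist/T2 10 > Stats/T2 7 > Calc/T2 3.
Fill Calc T1 block (15 at 23) ; 120 left.
Bio/T1 (21): +10 ; 110 left.
Fill Hist T1 block (20 at 19) ; 90 left.
Bio T2 at 17: fill all 20 ; 70 left.
Stats T1 at 16: fill all 35 ; 35 left.
35 remain; put them into Hist T2 at 10.
Total = 23×15 + 21×10 + 19×20 + 17×20 + 16×35 + 10×35 = 2185.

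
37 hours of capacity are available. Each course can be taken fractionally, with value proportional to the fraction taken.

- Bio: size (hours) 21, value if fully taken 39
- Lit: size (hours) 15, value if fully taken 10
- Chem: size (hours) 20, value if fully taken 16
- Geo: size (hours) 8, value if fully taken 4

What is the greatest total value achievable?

Sort by value density: Bio 39/21≈1.86, Chem 16/20≈0.8, Lit 10/15≈0.667, Geo 4/8≈0.5.
Take all of Bio (21 hours, value 39) ; 16 hours left.
16 hours left: a 16/20 share of Chem gives 16×16/20 = 12.8.
Total value = 51.8.

51.8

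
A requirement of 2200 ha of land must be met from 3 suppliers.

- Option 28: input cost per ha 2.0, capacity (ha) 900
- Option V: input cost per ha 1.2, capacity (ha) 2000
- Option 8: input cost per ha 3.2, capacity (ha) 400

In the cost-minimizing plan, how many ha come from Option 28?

200

Cheapest first:
Option V (1.2): use full 2000 — 200 ha to go.
Take 200 from Option 28 at 2.0 to finish.
Option 8: unused.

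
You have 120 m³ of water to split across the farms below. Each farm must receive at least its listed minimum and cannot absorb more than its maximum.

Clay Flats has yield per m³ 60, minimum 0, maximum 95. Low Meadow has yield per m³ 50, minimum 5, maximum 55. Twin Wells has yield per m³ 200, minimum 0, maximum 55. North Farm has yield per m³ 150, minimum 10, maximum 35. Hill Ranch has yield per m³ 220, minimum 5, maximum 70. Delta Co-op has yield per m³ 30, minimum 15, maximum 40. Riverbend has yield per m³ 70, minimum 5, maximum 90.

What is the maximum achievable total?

Meeting every minimum uses 0+5+0+10+5+15+5 = 40 m³, leaving 80.
Rank by yield per m³: Hill Ranch 220 > Twin Wells 200 > North Farm 150 > Riverbend 70 > Clay Flats 60 > Low Meadow 50 > Delta Co-op 30.
Hill Ranch takes 65 more to reach its cap of 70 → 15 left.
Only 15 left; Twin Wells takes them to reach 15.
Total = 50×5 + 200×15 + 150×10 + 220×70 + 30×15 + 70×5 = 20950.

20950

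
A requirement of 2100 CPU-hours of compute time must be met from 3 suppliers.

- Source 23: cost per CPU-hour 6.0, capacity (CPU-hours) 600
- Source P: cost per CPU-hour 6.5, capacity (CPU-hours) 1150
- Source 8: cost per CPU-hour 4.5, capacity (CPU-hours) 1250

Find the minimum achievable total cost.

Fill from the cheapest supplier first.
Take 1250 from Source 8 at 4.5 → need 850 more.
Source 23 (6.0): use full 600 → 250 CPU-hours to go.
Take 250 from Source P at 6.5 to finish.
Cost = 1250×4.5 + 600×6.0 + 250×6.5 = 10850.

10850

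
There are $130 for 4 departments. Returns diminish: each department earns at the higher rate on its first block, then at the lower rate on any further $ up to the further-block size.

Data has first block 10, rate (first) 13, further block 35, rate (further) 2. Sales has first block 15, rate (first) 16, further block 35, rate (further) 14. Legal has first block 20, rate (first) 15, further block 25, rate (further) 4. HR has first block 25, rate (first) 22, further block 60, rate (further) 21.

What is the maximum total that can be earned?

Order all 8 blocks by rate: HR/T1 22 > HR/T2 21 > Sales/T1 16 > Legal/T1 15 > Sales/T2 14 > Data/T1 13 > Legal/T2 4 > Data/T2 2.
HR T1 at 22: fill all 25 ; 105 left.
HR/T2 (21): +60 ; 45 left.
Sales T1 at 16: fill all 15 ; 30 left.
Legal T1 at 15: fill all 20 ; 10 left.
Sales T2 at 14: only 10 left, fill 10.
Total = 22×25 + 21×60 + 16×15 + 15×20 + 14×10 = 2490.

2490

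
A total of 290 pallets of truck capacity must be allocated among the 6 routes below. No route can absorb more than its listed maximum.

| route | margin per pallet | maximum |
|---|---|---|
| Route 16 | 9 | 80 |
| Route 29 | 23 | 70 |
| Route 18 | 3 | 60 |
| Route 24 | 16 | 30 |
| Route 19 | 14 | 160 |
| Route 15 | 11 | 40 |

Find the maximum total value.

Rank by margin per pallet: Route 29 23 > Route 24 16 > Route 19 14 > Route 15 11 > Route 16 9 > Route 18 3.
Route 29: +70 to 70 (cap) ; 220 left.
Give Route 24 30 to hit its cap of 30 ; 190 left.
Give Route 19 160 to hit its cap of 160 ; 30 left.
Route 15 has room for 40 but only 30 remain, so it gets 30.
Total = 23×70 + 16×30 + 14×160 + 11×30 = 4660.

4660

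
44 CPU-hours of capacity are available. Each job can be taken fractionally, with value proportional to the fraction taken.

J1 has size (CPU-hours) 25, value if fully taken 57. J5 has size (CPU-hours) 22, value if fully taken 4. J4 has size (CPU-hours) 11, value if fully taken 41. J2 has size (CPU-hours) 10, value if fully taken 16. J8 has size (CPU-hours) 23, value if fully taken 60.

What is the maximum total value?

Sort by value density: J4 41/11≈3.73, J8 60/23≈2.61, J1 57/25≈2.28, J2 16/10≈1.6, J5 4/22≈0.182.
All 11 CPU-hours of J4 fit (value 41) ; 33 remain.
Take all of J8 (23 CPU-hours, value 60) ; 10 CPU-hours left.
Only 10 CPU-hours remain; take 10/25 of J1 for value 57×10/25 = 22.8.
Total value = 123.8.

123.8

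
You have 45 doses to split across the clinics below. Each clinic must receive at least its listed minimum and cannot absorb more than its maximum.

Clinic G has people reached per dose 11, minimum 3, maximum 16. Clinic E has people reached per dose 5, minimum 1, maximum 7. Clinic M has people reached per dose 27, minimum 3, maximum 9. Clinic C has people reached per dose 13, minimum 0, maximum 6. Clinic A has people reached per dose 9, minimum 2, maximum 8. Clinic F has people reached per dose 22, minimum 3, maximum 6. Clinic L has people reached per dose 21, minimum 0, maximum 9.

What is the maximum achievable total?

797

Meeting every minimum uses 3+1+3+0+2+3+0 = 12 doses, leaving 33.
Highest people reached per dose first: Clinic M 27 > Clinic F 22 > Clinic L 21 > Clinic C 13 > Clinic G 11 > Clinic A 9 > Clinic E 5.
Give Clinic M 6 more to hit its cap of 9 ; 27 left.
Give Clinic F 3 more to hit its cap of 6 ; 24 left.
Clinic L takes 9 more to reach its cap of 9 ; 15 left.
Clinic C takes 6 more to reach its cap of 6 ; 9 left.
Clinic G: +9 (room for 13) → 12. Pool exhausted.
Total = 11×12 + 5×1 + 27×9 + 13×6 + 9×2 + 22×6 + 21×9 = 797.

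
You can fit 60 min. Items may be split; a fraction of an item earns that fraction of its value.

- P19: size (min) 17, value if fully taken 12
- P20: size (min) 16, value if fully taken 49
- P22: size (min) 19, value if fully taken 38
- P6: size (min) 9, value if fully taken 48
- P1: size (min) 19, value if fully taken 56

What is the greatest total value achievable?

Sort by value density: P6 48/9≈5.33, P20 49/16≈3.06, P1 56/19≈2.95, P22 38/19≈2, P19 12/17≈0.706.
All 9 min of P6 fit (value 48) ; 51 remain.
All 16 min of P20 fit (value 49) ; 35 remain.
All 19 min of P1 fit (value 56) ; 16 remain.
16 min left: a 16/19 share of P22 gives 38×16/19 = 32.
Total value = 185.

185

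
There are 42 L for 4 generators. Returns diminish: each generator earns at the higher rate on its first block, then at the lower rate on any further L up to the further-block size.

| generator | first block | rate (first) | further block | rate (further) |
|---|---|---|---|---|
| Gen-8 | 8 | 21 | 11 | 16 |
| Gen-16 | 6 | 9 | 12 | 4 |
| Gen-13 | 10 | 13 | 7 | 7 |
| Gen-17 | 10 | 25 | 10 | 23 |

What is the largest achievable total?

863

Rank every tier by rate: Gen-17/T1 25 > Gen-17/T2 23 > Gen-8/T1 21 > Gen-8/T2 16 > Gen-13/T1 13 > Gen-16/T1 9 > Gen-13/T2 7 > Gen-16/T2 4.
Fill Gen-17 T1 block (10 at 25) → 32 left.
Fill Gen-17 T2 block (10 at 23) → 22 left.
Gen-8/T1 (21): +8 → 14 left.
Gen-8/T2 (16): +11 → 3 left.
3 remain; put them into Gen-13 T1 at 13.
Total = 25×10 + 23×10 + 21×8 + 16×11 + 13×3 = 863.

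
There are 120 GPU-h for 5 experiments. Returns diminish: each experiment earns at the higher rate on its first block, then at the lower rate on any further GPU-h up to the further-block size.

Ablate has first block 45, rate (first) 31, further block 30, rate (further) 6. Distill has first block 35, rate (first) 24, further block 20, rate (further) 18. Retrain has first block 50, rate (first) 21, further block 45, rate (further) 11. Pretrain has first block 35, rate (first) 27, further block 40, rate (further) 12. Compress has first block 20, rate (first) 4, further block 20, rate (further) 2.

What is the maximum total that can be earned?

3285

Rank every tier by rate: Ablate/tier1 31 > Pretrain/tier1 27 > Distill/tier1 24 > Retrain/tier1 21 > Distill/tier2 18 > Pretrain/tier2 12 > Retrain/tier2 11 > Ablate/tier2 6 > Compress/tier1 4 > Compress/tier2 2.
Ablate/tier1 (31): +45 ; 75 left.
Pretrain/tier1 (27): +35 ; 40 left.
Fill Distill tier1 block (35 at 24) ; 5 left.
Retrain/tier1: +5 of 50 at 21; pool empty.
Total = 31×45 + 27×35 + 24×35 + 21×5 = 3285.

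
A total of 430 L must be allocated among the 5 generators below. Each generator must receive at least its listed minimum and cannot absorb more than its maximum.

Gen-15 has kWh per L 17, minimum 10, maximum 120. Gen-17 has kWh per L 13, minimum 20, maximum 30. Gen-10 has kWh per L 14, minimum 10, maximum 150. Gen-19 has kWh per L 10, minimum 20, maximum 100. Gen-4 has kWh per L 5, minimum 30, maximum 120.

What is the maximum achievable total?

5680

Meeting every minimum uses 10+20+10+20+30 = 90 L, leaving 340.
Highest kWh per L first: Gen-15 17 > Gen-10 14 > Gen-17 13 > Gen-19 10 > Gen-4 5.
Gen-15 takes 110 more to reach its cap of 120 ; 230 left.
Give Gen-10 140 more to hit its cap of 150 ; 90 left.
Gen-17 takes 10 more to reach its cap of 30 ; 80 left.
Gen-19 takes 80 more to reach its cap of 100 ; 0 left.
Total = 17×120 + 13×30 + 14×150 + 10×100 + 5×30 = 5680.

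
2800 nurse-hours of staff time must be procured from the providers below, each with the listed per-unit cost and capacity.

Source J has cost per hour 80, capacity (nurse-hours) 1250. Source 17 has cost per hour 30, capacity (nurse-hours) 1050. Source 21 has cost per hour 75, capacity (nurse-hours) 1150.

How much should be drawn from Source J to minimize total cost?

Cheapest first:
Source 17 (30): use full 1050 ; 1750 nurse-hours to go.
Source 21 (75): use full 1150 ; 600 nurse-hours to go.
Source J at 80: take 600 of its 1250 ; requirement met.

600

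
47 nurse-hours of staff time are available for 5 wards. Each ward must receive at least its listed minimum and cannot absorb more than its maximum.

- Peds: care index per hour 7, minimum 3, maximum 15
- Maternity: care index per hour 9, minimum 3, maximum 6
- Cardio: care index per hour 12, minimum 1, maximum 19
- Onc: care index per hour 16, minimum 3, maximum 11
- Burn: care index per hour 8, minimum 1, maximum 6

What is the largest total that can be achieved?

Meeting every minimum uses 3+3+1+3+1 = 11 nurse-hours, leaving 36.
Rank by care index per hour: Onc 16 > Cardio 12 > Maternity 9 > Burn 8 > Peds 7.
Give Onc 8 more to hit its cap of 11 — 28 left.
Cardio takes 18 more to reach its cap of 19 — 10 left.
Give Maternity 3 more to hit its cap of 6 — 7 left.
Burn: +5 to 6 (cap) — 2 left.
Peds has room for 12 more but only 2 remain, so it gets 5.
Total = 7×5 + 9×6 + 12×19 + 16×11 + 8×6 = 541.

541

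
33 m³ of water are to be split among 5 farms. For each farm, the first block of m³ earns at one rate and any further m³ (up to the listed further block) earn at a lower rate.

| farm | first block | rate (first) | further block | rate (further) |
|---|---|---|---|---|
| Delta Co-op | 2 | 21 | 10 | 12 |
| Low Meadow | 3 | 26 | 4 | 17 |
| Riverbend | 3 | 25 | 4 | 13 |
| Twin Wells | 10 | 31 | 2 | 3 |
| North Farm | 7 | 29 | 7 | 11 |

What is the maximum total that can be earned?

Treat each block as its own option and order by rate: Twin Wells/first 31 > North Farm/first 29 > Low Meadow/first 26 > Riverbend/first 25 > Delta Co-op/first 21 > Low Meadow/second 17 > Riverbend/second 13 > Delta Co-op/second 12 > North Farm/second 11 > Twin Wells/second 3.
Twin Wells/first (31): +10 ; 23 left.
North Farm/first (29): +7 ; 16 left.
Fill Low Meadow first block (3 at 26) ; 13 left.
Fill Riverbend first block (3 at 25) ; 10 left.
Delta Co-op first at 21: fill all 2 ; 8 left.
Low Meadow/second (17): +4 ; 4 left.
Riverbend second at 13: fill all 4 ; 0 left.
Total = 31×10 + 29×7 + 26×3 + 25×3 + 21×2 + 17×4 + 13×4 = 828.

828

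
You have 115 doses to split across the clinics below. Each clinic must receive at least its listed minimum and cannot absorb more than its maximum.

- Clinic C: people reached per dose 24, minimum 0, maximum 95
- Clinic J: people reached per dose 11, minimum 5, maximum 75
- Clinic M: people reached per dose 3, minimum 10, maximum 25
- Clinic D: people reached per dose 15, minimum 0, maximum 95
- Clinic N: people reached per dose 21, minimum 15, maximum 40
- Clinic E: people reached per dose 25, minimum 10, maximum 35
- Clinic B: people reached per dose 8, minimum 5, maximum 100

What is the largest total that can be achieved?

Meeting every minimum uses 0+5+10+0+15+10+5 = 45 doses, leaving 70.
Order the clinics by people reached per dose: Clinic E 25 > Clinic C 24 > Clinic N 21 > Clinic D 15 > Clinic J 11 > Clinic B 8 > Clinic M 3.
Clinic E takes 25 more to reach its cap of 35 — 45 left.
Clinic C has room for 95 more but only 45 remain, so it gets 45.
Total = 24×45 + 11×5 + 3×10 + 21×15 + 25×35 + 8×5 = 2395.

2395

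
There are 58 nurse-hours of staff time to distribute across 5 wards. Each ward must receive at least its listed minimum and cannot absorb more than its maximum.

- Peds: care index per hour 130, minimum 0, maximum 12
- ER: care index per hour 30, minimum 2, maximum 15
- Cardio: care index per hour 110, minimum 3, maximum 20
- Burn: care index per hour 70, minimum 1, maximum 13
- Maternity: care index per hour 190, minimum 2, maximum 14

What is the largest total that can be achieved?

7180

Meeting every minimum uses 0+2+3+1+2 = 8 nurse-hours, leaving 50.
Highest care index per hour first: Maternity 190 > Peds 130 > Cardio 110 > Burn 70 > ER 30.
Give Maternity 12 more to hit its cap of 14 → 38 left.
Give Peds 12 more to hit its cap of 12 → 26 left.
Cardio takes 17 more to reach its cap of 20 → 9 left.
Burn has room for 12 more but only 9 remain, so it gets 10.
Total = 130×12 + 30×2 + 110×20 + 70×10 + 190×14 = 7180.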